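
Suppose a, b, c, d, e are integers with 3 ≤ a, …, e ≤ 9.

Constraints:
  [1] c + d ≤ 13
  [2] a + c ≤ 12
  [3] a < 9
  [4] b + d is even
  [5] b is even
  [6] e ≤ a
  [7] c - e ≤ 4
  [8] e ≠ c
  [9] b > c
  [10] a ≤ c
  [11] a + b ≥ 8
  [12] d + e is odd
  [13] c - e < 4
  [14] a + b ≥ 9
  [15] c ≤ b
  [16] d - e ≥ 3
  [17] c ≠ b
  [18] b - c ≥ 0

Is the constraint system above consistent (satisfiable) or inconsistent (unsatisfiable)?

Satisfiable

Try a = 5, b = 6, c = 5, d = 6, e = 3.
Check constraint 1: c + d = 11; constraint 2: a + c = 10; constraint 7: c - e = 2. The remaining constraints are straightforward to verify.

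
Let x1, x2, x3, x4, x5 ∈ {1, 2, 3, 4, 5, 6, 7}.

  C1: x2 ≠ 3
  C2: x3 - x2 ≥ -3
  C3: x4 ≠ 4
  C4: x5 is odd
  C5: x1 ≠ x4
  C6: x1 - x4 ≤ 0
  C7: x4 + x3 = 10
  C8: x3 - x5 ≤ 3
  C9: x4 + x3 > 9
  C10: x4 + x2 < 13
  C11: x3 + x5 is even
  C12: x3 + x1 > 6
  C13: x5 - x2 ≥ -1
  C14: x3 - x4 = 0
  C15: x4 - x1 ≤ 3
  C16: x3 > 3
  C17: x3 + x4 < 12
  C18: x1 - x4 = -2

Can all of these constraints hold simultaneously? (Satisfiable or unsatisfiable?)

Satisfiable

Try x1 = 3, x2 = 5, x3 = 5, x4 = 5, x5 = 5.
Check constraint 2: x3 - x2 = 0; constraint 6: x1 - x4 = -2; constraint 7: x4 + x3 = 10. The remaining constraints are straightforward to verify.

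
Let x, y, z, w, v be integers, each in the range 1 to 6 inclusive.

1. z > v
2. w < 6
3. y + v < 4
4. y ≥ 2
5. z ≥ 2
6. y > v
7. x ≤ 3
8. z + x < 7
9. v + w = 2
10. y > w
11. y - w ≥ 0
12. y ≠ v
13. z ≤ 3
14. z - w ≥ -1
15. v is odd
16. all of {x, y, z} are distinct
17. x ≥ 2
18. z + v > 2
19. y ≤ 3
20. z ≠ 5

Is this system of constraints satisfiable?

Unsatisfiable

Constraints 4, 5, 7, 13, 17, and 19 confine each of x, y, z to the 2 values {2, 3}.
Constraint 16 requires all 3 of them to be distinct, but only 2 values are available — impossible by the pigeonhole principle.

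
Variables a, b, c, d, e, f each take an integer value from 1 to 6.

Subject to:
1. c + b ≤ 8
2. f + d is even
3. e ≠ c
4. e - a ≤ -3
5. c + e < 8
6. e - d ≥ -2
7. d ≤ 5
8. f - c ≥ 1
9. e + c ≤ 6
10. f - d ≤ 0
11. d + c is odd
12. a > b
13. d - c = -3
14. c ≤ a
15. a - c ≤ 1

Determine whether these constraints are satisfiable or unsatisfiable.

Unsatisfiable

Constraints 4, 6, 8, 10, and 15 give a − e ≥ 3, e − d ≥ -2, d − f ≥ 0, f − c ≥ 1, c − a ≥ -1.
Adding all 5 inequalities: the left sides telescope to 0, and the right sides sum to 3 + (-2) + 0 + 1 + (-1) = 1. So 0 ≥ 1, which is false.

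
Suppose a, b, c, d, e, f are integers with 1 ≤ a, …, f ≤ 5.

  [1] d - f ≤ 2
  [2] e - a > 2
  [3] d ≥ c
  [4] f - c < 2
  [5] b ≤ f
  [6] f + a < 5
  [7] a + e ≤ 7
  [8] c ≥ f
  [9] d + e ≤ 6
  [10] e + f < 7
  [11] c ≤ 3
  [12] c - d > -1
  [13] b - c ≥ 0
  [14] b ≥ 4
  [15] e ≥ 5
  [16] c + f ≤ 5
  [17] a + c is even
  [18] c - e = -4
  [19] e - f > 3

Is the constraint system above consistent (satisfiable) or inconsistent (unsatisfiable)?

Unsatisfiable

From constraints 5 and 14: f ≥ b and b ≥ 4, so f ≥ 4. From constraints 8 and 11: f ≤ c and c ≤ 3, so f ≤ 3. But 3 < 4, so no value of f works.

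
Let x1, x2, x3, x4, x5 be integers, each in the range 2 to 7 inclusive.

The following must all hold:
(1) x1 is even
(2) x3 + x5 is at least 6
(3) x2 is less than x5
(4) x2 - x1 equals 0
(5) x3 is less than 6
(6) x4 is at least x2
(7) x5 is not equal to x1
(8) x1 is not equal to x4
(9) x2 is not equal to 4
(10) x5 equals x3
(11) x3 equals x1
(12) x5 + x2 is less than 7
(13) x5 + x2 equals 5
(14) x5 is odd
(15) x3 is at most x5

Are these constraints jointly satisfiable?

Unsatisfiable

From constraints 10 and 11, x5 = x3 = x1, so x5 = x1. But constraint 7 says x5 ≠ x1. Contradiction.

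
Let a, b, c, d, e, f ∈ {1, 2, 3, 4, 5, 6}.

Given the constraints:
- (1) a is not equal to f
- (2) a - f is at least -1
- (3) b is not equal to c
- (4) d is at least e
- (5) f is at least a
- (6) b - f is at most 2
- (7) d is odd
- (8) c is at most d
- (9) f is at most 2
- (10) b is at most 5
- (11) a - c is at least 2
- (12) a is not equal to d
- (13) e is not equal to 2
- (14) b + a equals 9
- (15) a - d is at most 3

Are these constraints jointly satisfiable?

Unsatisfiable

From constraint 10: b ≤ 5. From constraints 5 and 9: a ≤ f ≤ 2. Hence b + a ≤ 7. But constraint 14 requires b + a = 9, and 9 > 7. Contradiction.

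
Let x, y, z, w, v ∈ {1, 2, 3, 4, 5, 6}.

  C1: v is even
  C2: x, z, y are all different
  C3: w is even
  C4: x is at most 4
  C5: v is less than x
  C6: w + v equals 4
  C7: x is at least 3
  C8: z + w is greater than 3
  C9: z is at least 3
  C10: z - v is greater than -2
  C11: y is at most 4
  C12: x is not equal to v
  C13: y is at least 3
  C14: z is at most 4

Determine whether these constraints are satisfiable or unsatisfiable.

Unsatisfiable

Constraints 4, 7, 9, 11, 13, and 14 confine each of x, z, y to the 2 values {3, 4}.
Constraint 2 requires all 3 of them to be distinct, but only 2 values are available — impossible by the pigeonhole principle.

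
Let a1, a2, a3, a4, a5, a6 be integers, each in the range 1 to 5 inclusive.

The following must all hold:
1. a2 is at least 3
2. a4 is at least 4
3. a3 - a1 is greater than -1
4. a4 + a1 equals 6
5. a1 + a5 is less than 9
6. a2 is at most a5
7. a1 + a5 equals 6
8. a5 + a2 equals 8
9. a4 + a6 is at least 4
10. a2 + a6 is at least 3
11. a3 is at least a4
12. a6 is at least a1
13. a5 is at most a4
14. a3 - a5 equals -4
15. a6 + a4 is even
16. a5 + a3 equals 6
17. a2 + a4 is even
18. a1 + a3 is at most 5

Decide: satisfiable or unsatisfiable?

Unsatisfiable

From constraints 1 and 6: a5 ≥ a2 ≥ 3. From constraints 2 and 11: a3 ≥ a4 ≥ 4. Hence a5 + a3 ≥ 7. But constraint 16 requires a5 + a3 = 6, and 6 < 7. Contradiction.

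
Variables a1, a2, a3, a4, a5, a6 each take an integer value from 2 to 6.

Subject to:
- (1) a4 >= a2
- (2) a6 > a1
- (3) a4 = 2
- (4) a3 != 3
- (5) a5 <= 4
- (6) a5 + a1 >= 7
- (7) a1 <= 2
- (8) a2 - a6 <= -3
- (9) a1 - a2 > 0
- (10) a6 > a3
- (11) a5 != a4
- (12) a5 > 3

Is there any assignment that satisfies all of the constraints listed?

Unsatisfiable

From constraint 5: a5 ≤ 4. From constraint 7: a1 ≤ 2. Hence a5 + a1 ≤ 6. But constraint 6 requires a5 + a1 ≥ 7, and 7 > 6. Contradiction.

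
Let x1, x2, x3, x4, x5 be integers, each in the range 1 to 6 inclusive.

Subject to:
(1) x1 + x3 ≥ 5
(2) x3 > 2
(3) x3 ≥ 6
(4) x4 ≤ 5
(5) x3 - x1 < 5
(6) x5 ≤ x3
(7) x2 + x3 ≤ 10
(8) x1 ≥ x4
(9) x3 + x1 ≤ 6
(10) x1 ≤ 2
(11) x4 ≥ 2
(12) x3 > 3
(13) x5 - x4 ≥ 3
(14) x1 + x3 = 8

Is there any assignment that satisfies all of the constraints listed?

From constraint 3: x3 ≥ 6. From constraints 8 and 11: x1 ≥ x4 ≥ 2. Hence x3 + x1 ≥ 8. But constraint 9 requires x3 + x1 ≤ 6, and 6 < 8. Contradiction.

Unsatisfiable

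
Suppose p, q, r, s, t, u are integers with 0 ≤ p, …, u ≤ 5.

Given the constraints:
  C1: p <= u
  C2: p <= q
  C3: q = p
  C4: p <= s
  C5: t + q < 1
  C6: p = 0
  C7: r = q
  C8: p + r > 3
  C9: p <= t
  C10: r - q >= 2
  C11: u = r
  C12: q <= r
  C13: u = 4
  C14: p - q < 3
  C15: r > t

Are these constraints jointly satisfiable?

Constraint 13 fixes u = 4 and constraint 6 fixes p = 0. Constraints 3, 7, and 11 give u = r = q = p, so u = p. But 4 ≠ 0 — contradiction.

Unsatisfiable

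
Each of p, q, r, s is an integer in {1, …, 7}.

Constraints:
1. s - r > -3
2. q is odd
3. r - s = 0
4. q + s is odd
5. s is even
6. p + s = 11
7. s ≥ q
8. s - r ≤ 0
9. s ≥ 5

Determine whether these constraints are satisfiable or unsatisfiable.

Take p = 5, q = 3, r = 6, s = 6. Then constraint 1: s - r = 0; constraint 3: r - s = 0; constraint 6: p + s = 11, and every other listed constraint is also met.

Satisfiable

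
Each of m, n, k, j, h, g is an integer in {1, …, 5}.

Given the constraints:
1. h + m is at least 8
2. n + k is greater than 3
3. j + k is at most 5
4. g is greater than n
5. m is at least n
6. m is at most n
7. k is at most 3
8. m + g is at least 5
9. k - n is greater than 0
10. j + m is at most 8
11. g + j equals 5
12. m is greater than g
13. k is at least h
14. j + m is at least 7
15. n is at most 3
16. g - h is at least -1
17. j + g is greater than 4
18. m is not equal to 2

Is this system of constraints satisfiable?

From constraints 7 and 13: h ≤ k ≤ 3. From constraints 6 and 15: m ≤ n ≤ 3. Hence h + m ≤ 6. But constraint 1 requires h + m ≥ 8, and 8 > 6. Contradiction.

Unsatisfiable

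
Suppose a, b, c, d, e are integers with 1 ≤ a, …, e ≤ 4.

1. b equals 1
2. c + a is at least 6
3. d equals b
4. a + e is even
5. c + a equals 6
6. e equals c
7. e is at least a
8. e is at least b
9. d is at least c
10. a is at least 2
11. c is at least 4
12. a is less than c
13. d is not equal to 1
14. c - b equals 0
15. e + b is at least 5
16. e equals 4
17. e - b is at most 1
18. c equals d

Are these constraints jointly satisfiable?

Unsatisfiable

Constraint 16 fixes e = 4 and constraint 1 fixes b = 1. Constraints 3, 6, and 18 give e = c = d = b, so e = b. But 4 ≠ 1 — contradiction.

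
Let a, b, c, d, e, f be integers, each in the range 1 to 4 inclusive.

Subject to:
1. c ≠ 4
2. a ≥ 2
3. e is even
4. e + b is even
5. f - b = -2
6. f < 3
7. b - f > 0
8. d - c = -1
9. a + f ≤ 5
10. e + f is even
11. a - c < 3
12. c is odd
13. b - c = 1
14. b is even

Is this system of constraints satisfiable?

Take a = 3, b = 4, c = 3, d = 2, e = 2, f = 2. Then constraint 5: f - b = -2; constraint 7: b - f = 2; constraint 8: d - c = -1, and every other listed constraint is also met.

Satisfiable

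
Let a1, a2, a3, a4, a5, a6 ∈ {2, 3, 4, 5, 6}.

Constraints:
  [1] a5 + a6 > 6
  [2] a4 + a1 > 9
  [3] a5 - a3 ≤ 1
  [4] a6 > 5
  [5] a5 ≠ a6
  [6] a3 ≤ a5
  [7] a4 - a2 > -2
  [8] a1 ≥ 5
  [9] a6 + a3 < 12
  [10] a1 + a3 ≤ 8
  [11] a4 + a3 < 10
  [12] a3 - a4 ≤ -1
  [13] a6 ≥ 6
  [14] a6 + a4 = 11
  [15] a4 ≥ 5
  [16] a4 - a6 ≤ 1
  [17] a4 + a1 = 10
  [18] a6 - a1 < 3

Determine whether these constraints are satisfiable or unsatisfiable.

Setting (a1, a2, a3, a4, a5, a6) = (5, 6, 3, 5, 3, 6) satisfies everything: constraint 1: a5 + a6 = 9; constraint 2: a4 + a1 = 10, and the others follow.

Satisfiable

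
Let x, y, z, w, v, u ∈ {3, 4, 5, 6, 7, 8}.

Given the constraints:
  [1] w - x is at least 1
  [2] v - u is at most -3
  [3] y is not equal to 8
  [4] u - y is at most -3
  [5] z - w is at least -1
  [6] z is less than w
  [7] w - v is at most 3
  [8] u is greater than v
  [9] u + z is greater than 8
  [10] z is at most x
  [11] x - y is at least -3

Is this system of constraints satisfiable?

Unsatisfiable

Constraints 1, 2, 4, 7, and 11 give v − w ≥ -3, w − x ≥ 1, x − y ≥ -3, y − u ≥ 3, u − v ≥ 3.
Adding all 5 inequalities: the left sides telescope to 0, and the right sides sum to (-3) + 1 + (-3) + 3 + 3 = 1. So 0 ≥ 1, which is false.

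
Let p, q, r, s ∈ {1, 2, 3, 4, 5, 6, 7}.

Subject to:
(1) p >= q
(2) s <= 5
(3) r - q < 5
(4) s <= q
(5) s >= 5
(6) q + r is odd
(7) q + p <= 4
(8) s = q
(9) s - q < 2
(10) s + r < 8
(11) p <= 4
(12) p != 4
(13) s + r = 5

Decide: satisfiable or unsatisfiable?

Unsatisfiable

From constraints 4 and 5: q ≥ s and s ≥ 5, so q ≥ 5. From constraints 1 and 11: q ≤ p and p ≤ 4, so q ≤ 4. But 4 < 5, so no value of q works.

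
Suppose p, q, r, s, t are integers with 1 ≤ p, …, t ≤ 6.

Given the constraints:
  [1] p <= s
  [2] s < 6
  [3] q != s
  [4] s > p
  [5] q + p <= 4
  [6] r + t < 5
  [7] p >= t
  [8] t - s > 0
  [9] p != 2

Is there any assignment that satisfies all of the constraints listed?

Constraints 4, 7, and 8 give p < s, s < t, t ≤ p. Chaining: p < s < t ≤ p, which forces p < p — impossible.

Unsatisfiable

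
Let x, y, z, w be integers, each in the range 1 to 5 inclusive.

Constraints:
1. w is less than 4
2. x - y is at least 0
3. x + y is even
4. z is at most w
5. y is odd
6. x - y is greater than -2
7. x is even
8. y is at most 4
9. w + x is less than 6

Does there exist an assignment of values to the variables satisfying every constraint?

Unsatisfiable

Constraint 7 makes x even and constraint 5 makes y odd, so x + y must be odd. Constraint 3 says x + y is even — contradiction.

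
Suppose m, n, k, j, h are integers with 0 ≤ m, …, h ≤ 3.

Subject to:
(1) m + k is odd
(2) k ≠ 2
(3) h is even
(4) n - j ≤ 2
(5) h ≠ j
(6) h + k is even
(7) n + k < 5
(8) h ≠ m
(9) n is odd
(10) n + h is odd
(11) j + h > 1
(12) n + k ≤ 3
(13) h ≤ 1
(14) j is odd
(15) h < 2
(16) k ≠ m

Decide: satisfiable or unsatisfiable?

Satisfiable

Setting (m, n, k, j, h) = (1, 3, 0, 3, 0) satisfies everything: constraint 4: n - j = 0; constraint 7: n + k = 3; constraint 11: j + h = 3, and the others follow.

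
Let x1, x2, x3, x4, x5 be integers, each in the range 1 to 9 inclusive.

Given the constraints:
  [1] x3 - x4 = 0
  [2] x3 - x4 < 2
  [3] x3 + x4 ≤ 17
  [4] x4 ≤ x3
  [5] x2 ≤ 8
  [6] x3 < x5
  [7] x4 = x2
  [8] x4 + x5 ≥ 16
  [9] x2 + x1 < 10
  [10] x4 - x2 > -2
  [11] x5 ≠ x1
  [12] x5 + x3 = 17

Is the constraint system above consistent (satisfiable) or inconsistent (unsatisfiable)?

Satisfiable

Take x1 = 1, x2 = 8, x3 = 8, x4 = 8, x5 = 9. Then constraint 1: x3 - x4 = 0; constraint 2: x3 - x4 = 0, and every other listed constraint is also met.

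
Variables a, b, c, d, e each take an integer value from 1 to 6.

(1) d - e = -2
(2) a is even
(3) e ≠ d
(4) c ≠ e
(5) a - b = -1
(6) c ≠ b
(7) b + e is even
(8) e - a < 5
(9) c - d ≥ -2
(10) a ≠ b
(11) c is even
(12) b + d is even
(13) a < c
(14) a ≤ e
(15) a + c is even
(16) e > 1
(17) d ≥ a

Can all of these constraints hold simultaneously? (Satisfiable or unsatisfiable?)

Setting (a, b, c, d, e) = (2, 3, 4, 3, 5) satisfies everything: constraint 1: d - e = -2; constraint 5: a - b = -1, and the others follow.

Satisfiable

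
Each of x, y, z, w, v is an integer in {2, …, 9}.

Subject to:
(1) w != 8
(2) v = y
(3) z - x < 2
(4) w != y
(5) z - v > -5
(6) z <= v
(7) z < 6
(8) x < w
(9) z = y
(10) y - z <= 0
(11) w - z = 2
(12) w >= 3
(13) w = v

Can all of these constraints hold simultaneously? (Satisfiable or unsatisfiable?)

Unsatisfiable

From constraints 2 and 13, w = v = y, so w = y. But constraint 4 says w ≠ y. Contradiction.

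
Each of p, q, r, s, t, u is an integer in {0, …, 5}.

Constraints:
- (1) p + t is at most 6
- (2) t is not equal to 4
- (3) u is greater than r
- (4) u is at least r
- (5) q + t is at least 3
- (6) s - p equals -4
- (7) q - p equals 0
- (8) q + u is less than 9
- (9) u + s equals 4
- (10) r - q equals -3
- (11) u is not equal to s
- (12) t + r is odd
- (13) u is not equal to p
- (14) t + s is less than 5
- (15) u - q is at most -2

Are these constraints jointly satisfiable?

Setting (p, q, r, s, t, u) = (5, 5, 2, 1, 1, 3) satisfies everything: constraint 1: p + t = 6; constraint 5: q + t = 6; constraint 6: s - p = -4, and the others follow.

Satisfiable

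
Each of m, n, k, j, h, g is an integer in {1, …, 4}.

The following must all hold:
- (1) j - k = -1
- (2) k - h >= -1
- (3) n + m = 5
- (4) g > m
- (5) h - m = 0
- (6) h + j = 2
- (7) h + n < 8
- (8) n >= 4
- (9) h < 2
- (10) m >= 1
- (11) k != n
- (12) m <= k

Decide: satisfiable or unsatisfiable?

Setting (m, n, k, j, h, g) = (1, 4, 2, 1, 1, 4) satisfies everything: constraint 1: j - k = -1; constraint 2: k - h = 1, and the others follow.

Satisfiable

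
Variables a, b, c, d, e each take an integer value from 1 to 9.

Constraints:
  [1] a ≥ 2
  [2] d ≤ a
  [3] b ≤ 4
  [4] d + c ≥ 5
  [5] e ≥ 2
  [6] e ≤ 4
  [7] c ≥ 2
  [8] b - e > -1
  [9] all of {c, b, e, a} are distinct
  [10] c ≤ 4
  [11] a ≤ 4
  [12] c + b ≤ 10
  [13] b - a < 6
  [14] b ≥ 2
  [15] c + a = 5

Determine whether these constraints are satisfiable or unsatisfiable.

Unsatisfiable

Constraints 1, 3, 5, 6, 7, 10, 11, and 14 confine each of c, b, e, a to the 3 values {2, …, 4}.
Constraint 9 requires all 4 of them to be distinct, but only 3 values are available — impossible by the pigeonhole principle.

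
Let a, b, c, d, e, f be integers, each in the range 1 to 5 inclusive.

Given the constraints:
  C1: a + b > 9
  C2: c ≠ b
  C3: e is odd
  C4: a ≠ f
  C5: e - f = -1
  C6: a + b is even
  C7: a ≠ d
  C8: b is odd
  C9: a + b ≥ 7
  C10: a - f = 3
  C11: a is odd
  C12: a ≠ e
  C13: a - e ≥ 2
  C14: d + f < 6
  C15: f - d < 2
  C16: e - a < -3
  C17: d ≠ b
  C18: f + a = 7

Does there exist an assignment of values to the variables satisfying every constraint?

Satisfiable

Setting (a, b, c, d, e, f) = (5, 5, 4, 1, 1, 2) satisfies everything: constraint 1: a + b = 10; constraint 5: e - f = -1; constraint 9: a + b = 10, and the others follow.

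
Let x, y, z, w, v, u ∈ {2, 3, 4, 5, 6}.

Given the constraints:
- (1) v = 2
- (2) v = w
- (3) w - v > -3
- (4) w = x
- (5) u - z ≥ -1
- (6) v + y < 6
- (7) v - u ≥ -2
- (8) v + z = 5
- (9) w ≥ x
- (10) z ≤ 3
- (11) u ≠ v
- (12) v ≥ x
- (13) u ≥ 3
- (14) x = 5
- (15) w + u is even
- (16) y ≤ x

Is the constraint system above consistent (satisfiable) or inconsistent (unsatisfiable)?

Constraint 1 fixes v = 2 and constraint 14 fixes x = 5. Constraints 2 and 4 give v = w = x, so v = x. But 2 ≠ 5 — contradiction.

Unsatisfiable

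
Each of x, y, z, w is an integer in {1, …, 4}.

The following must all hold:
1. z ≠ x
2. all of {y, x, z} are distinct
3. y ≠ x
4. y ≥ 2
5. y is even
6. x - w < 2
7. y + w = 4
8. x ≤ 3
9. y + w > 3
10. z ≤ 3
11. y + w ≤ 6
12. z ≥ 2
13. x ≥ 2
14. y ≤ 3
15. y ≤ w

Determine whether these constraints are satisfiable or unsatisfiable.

Constraints 4, 8, 10, 12, 13, and 14 confine each of y, x, z to the 2 values {2, 3}.
Constraint 2 requires all 3 of them to be distinct, but only 2 values are available — impossible by the pigeonhole principle.

Unsatisfiable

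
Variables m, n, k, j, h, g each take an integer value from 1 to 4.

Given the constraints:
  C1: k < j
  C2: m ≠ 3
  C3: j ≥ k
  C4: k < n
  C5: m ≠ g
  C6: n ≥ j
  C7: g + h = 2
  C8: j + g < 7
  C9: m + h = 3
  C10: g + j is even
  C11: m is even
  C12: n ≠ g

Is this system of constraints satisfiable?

Satisfiable

The assignment m = 2, n = 4, k = 1, j = 3, h = 1, g = 1 works:
  constraint 7 holds since g + h = 2.
  constraint 8 holds since j + g = 4.
  constraint 9 holds since m + h = 3.
The rest check out directly.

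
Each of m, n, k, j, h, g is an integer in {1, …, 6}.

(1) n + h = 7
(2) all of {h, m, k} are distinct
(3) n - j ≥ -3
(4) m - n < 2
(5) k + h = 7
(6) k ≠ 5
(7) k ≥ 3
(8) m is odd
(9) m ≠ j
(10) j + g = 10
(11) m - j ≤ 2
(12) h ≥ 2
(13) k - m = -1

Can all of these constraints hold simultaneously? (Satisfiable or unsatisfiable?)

Satisfiable

Take m = 5, n = 4, k = 4, j = 4, h = 3, g = 6. Then constraint 1: n + h = 7; constraint 3: n - j = 0, and every other listed constraint is also met.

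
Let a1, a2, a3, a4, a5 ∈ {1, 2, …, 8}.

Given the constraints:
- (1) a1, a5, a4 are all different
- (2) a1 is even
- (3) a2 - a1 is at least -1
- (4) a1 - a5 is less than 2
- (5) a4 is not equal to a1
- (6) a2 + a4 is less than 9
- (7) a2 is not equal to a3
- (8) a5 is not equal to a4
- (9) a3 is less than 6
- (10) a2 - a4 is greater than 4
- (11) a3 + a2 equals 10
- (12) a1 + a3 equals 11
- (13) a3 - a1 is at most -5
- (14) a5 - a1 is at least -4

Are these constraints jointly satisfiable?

Try a1 = 8, a2 = 7, a3 = 3, a4 = 1, a5 = 7.
Check constraint 3: a2 - a1 = -1; constraint 4: a1 - a5 = 1; constraint 6: a2 + a4 = 8. The remaining constraints are straightforward to verify.

Satisfiable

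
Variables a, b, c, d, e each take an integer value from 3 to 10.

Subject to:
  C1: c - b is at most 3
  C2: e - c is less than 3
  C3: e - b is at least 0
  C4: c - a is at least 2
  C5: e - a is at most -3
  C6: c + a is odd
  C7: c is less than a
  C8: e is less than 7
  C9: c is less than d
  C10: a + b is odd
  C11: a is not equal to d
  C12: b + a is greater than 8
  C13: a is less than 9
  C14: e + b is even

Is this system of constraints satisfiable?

Constraints 1, 3, 4, and 5 give c − a ≥ 2, a − e ≥ 3, e − b ≥ 0, b − c ≥ -3.
Adding all 4 inequalities: the left sides telescope to 0, and the right sides sum to 2 + 3 + 0 + (-3) = 2. So 0 ≥ 2, which is false.

Unsatisfiable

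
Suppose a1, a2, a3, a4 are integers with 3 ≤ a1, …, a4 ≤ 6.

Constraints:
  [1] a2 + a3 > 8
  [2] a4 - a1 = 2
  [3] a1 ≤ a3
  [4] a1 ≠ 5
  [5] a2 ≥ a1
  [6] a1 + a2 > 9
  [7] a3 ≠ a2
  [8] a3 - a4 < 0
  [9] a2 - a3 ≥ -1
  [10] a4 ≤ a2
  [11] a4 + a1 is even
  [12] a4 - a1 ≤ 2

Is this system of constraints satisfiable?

Satisfiable

Setting (a1, a2, a3, a4) = (4, 6, 5, 6) satisfies everything: constraint 1: a2 + a3 = 11; constraint 2: a4 - a1 = 2; constraint 6: a1 + a2 = 10, and the others follow.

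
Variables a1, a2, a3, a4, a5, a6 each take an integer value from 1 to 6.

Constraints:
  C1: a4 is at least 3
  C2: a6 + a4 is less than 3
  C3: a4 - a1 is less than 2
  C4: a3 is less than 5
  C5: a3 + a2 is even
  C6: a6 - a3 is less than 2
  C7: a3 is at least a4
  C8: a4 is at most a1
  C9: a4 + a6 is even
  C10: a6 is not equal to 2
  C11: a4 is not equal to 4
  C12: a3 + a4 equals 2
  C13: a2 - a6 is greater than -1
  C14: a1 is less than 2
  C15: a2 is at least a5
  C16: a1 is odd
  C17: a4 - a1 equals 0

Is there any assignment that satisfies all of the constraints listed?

From constraints 1 and 8: a1 ≥ a4 and a4 ≥ 3, so a1 ≥ 3. From constraint 14: a1 ≤ 1. But 1 < 3, so no value of a1 works.

Unsatisfiable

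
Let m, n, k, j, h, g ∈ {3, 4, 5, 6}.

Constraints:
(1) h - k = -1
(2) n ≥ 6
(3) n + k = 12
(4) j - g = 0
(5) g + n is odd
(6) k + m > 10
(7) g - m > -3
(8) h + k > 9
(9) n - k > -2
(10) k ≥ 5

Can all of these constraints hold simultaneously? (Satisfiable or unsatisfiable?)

Take m = 5, n = 6, k = 6, j = 5, h = 5, g = 5. Then constraint 1: h - k = -1; constraint 3: n + k = 12; constraint 4: j - g = 0, and every other listed constraint is also met.

Satisfiable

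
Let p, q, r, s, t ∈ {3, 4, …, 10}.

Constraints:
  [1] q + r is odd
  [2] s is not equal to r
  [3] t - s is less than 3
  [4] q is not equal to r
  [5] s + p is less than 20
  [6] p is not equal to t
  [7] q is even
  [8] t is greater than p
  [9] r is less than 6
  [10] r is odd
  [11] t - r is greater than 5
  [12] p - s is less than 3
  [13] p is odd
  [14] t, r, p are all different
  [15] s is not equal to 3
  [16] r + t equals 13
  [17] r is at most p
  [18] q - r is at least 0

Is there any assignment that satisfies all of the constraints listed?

The assignment p = 9, q = 4, r = 3, s = 8, t = 10 works:
  constraint 3 holds since t - s = 2.
  constraint 5 holds since s + p = 17.
  constraint 11 holds since t - r = 7.
The rest check out directly.

Satisfiable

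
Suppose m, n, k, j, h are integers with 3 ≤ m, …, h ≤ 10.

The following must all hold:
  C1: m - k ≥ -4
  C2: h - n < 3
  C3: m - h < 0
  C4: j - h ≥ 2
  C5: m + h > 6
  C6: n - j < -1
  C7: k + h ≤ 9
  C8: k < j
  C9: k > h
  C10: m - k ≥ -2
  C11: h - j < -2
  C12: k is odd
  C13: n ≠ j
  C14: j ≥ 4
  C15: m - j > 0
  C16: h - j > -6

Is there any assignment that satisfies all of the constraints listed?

Constraints 3, 8, 9, and 15 give k < j, j < m, m < h, h < k. Chaining: k < j < m < h < k, which forces k < k — impossible.

Unsatisfiable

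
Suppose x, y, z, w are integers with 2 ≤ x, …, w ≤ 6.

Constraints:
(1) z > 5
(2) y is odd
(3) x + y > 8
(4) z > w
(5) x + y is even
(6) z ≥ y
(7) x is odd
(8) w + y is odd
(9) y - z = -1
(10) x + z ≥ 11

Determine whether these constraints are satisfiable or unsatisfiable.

Satisfiable

One satisfying assignment is x = 5, y = 5, z = 6, w = 2.
For the less obvious constraints — constraint 3: x + y = 10; constraint 9: y - z = -1; constraint 10: x + z = 11 — and the others hold by inspection.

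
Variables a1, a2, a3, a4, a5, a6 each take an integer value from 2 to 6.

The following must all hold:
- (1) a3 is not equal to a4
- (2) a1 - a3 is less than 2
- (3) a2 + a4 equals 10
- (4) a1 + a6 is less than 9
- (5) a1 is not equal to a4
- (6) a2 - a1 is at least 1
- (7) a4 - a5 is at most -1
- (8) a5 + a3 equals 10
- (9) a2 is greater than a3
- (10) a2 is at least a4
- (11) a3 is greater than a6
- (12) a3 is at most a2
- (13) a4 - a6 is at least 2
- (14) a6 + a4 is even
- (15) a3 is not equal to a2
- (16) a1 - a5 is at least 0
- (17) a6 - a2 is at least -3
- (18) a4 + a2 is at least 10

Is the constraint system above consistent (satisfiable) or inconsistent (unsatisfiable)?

Unsatisfiable

Constraints 6, 7, 13, 16, and 17 give a6 − a2 ≥ -3, a2 − a1 ≥ 1, a1 − a5 ≥ 0, a5 − a4 ≥ 1, a4 − a6 ≥ 2.
Adding all 5 inequalities: the left sides telescope to 0, and the right sides sum to (-3) + 1 + 0 + 1 + 2 = 1. So 0 ≥ 1, which is false.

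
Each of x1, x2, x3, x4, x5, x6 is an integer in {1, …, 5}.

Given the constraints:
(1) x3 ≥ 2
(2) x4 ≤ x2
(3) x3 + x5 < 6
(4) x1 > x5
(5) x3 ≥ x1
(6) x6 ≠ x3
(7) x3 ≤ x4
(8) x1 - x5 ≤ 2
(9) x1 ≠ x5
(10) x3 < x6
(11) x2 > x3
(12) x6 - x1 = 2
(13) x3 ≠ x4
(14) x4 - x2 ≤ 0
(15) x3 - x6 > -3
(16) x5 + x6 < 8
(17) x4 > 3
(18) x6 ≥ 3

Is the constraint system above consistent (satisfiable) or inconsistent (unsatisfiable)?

Satisfiable

Setting (x1, x2, x3, x4, x5, x6) = (2, 5, 2, 5, 1, 4) satisfies everything: constraint 3: x3 + x5 = 3; constraint 8: x1 - x5 = 1; constraint 12: x6 - x1 = 2, and the others follow.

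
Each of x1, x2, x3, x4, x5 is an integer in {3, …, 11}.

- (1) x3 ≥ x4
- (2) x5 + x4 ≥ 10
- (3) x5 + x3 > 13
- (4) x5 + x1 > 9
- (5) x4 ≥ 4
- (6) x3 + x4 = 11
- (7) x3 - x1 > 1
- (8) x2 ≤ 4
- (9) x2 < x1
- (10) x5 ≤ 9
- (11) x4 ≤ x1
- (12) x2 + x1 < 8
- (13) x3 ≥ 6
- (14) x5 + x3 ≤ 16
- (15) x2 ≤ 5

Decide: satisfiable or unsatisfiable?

Satisfiable

Try x1 = 4, x2 = 3, x3 = 7, x4 = 4, x5 = 8.
Check constraint 2: x5 + x4 = 12; constraint 3: x5 + x3 = 15; constraint 4: x5 + x1 = 12. The remaining constraints are straightforward to verify.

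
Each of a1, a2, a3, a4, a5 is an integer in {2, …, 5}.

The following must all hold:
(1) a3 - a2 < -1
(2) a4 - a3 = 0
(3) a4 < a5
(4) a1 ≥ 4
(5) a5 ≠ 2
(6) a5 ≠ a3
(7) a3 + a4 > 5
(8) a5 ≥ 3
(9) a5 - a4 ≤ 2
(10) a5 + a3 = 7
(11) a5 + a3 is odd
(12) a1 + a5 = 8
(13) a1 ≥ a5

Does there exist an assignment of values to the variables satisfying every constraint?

Satisfiable

Try a1 = 4, a2 = 5, a3 = 3, a4 = 3, a5 = 4.
Check constraint 1: a3 - a2 = -2; constraint 2: a4 - a3 = 0; constraint 7: a3 + a4 = 6. The remaining constraints are straightforward to verify.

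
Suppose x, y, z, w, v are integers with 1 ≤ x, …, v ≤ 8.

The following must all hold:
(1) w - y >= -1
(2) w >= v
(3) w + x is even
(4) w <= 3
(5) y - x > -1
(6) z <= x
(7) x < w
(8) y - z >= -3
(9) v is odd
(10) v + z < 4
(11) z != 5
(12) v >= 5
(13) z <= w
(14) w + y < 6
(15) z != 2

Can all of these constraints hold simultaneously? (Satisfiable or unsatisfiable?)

From constraint 12: v ≥ 5. From constraints 2 and 4: v ≤ w and w ≤ 3, so v ≤ 3. But 3 < 5, so no value of v works.

Unsatisfiable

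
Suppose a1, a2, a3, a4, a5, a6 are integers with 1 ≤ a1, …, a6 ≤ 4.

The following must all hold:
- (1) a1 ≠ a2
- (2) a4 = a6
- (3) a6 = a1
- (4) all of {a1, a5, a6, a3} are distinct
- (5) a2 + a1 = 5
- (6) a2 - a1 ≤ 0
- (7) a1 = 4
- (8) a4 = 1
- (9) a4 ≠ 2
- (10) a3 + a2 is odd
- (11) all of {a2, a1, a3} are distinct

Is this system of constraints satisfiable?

Constraint 8 fixes a4 = 1 and constraint 7 fixes a1 = 4. Constraints 2 and 3 give a4 = a6 = a1, so a4 = a1. But 1 ≠ 4 — contradiction.

Unsatisfiable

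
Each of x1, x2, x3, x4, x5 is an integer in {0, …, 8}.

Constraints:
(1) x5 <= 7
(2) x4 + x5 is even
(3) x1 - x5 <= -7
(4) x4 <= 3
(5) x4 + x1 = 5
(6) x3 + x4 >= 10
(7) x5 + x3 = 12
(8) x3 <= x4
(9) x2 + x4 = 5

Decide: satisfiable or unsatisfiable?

Unsatisfiable

From constraint 1: x5 ≤ 7. From constraints 4 and 8: x3 ≤ x4 ≤ 3. Hence x5 + x3 ≤ 10. But constraint 7 requires x5 + x3 = 12, and 12 > 10. Contradiction.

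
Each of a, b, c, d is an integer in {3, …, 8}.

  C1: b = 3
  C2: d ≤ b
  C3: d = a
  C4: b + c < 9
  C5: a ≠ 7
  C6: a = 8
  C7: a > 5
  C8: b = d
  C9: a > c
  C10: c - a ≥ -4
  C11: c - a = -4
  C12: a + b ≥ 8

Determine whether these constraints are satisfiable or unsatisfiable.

Unsatisfiable

Constraint 1 fixes b = 3 and constraint 6 fixes a = 8. Constraints 3 and 8 give b = d = a, so b = a. But 3 ≠ 8 — contradiction.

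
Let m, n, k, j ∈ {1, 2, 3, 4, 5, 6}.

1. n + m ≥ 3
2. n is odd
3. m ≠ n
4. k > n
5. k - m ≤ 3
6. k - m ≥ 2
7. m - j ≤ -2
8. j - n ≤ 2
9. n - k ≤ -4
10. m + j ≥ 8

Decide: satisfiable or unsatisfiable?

Unsatisfiable

Constraints 5, 7, 8, and 9 give k − n ≥ 4, n − j ≥ -2, j − m ≥ 2, m − k ≥ -3.
Adding all 4 inequalities: the left sides telescope to 0, and the right sides sum to 4 + (-2) + 2 + (-3) = 1. So 0 ≥ 1, which is false.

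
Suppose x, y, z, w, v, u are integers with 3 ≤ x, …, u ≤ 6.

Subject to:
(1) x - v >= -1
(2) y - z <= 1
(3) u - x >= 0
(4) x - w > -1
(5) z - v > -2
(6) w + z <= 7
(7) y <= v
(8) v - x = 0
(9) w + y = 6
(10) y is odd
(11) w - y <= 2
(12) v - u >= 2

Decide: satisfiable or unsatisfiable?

Constraints 1, 3, and 12 give u − x ≥ 0, x − v ≥ -1, v − u ≥ 2.
Adding all 3 inequalities: the left sides telescope to 0, and the right sides sum to 0 + (-1) + 2 = 1. So 0 ≥ 1, which is false.

Unsatisfiable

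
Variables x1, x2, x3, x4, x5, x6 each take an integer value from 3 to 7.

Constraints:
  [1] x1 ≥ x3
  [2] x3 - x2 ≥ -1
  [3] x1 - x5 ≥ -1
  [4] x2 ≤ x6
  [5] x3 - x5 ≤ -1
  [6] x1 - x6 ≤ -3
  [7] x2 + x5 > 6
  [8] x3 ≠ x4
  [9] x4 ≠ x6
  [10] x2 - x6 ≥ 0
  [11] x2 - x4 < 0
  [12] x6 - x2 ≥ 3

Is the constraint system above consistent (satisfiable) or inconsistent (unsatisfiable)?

Unsatisfiable

Constraints 2, 3, 5, 6, and 10 give x6 − x1 ≥ 3, x1 − x5 ≥ -1, x5 − x3 ≥ 1, x3 − x2 ≥ -1, x2 − x6 ≥ 0.
Adding all 5 inequalities: the left sides telescope to 0, and the right sides sum to 3 + (-1) + 1 + (-1) + 0 = 2. So 0 ≥ 2, which is false.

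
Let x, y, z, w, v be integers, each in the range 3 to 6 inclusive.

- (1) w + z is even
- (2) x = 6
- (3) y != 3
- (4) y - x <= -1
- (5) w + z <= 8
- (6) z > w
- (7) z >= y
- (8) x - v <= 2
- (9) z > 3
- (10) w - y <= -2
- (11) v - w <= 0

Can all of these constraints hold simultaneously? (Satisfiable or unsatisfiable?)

Unsatisfiable

Constraints 4, 8, 10, and 11 give v − x ≥ -2, x − y ≥ 1, y − w ≥ 2, w − v ≥ 0.
Adding all 4 inequalities: the left sides telescope to 0, and the right sides sum to (-2) + 1 + 2 + 0 = 1. So 0 ≥ 1, which is false.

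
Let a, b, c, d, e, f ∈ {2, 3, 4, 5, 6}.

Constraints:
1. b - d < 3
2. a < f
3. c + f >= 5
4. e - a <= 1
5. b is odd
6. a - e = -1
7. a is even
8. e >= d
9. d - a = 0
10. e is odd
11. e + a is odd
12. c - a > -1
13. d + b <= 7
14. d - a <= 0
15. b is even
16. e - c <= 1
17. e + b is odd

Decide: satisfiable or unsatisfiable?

Constraint 10 makes e odd and constraint 5 makes b odd, so e + b must be even. Constraint 17 says e + b is odd — contradiction.

Unsatisfiable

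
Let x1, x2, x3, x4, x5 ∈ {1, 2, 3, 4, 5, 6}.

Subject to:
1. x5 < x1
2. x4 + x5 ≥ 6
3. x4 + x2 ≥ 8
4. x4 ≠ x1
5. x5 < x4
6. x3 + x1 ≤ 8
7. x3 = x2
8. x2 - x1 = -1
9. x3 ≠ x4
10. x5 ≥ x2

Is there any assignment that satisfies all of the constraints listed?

Take x1 = 4, x2 = 3, x3 = 3, x4 = 6, x5 = 3. Then constraint 2: x4 + x5 = 9; constraint 3: x4 + x2 = 9, and every other listed constraint is also met.

Satisfiable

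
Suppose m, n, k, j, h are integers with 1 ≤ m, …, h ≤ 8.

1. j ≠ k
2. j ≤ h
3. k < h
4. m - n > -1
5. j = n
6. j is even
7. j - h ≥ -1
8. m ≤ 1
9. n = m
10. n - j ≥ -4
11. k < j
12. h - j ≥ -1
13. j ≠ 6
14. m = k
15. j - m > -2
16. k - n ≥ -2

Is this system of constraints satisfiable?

From constraints 5, 9, and 14, j = n = m = k, so j = k. But constraint 1 says j ≠ k. Contradiction.

Unsatisfiable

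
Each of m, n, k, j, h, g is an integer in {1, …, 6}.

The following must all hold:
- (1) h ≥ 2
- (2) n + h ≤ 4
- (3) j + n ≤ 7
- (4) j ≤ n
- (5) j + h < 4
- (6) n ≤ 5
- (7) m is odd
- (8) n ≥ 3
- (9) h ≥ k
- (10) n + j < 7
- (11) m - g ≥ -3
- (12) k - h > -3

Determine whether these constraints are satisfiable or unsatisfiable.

Unsatisfiable

From constraint 8: n ≥ 3. From constraint 1: h ≥ 2. Hence n + h ≥ 5. But constraint 2 requires n + h ≤ 4, and 4 < 5. Contradiction.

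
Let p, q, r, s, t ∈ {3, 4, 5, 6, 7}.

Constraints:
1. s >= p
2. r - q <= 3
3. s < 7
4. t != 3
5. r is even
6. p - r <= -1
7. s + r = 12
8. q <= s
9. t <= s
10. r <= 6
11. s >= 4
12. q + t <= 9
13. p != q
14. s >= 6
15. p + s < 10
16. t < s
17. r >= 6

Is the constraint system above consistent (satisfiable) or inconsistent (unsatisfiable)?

The assignment p = 3, q = 4, r = 6, s = 6, t = 4 works:
  constraint 2 holds since r - q = 2.
  constraint 6 holds since p - r = -3.
  constraint 7 holds since s + r = 12.
The rest check out directly.

Satisfiable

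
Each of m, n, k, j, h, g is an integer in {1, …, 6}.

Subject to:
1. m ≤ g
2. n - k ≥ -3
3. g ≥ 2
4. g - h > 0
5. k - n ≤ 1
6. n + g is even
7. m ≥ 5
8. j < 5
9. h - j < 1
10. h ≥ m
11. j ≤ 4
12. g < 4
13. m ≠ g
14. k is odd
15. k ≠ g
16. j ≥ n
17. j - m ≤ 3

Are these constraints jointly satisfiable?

Unsatisfiable

From constraints 1 and 7: g ≥ m and m ≥ 5, so g ≥ 5. From constraint 12: g ≤ 3. But 3 < 5, so no value of g works.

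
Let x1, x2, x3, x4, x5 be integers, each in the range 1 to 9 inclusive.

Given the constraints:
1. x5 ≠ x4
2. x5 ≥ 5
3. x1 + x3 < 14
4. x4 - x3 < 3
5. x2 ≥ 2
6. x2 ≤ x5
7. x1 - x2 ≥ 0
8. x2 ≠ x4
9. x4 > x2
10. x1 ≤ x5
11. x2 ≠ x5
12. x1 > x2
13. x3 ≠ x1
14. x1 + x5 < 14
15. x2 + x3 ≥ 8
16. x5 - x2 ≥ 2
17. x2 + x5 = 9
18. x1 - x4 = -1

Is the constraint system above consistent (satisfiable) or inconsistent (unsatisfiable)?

Satisfiable

The assignment x1 = 6, x2 = 3, x3 = 7, x4 = 7, x5 = 6 works:
  constraint 3 holds since x1 + x3 = 13.
  constraint 4 holds since x4 - x3 = 0.
The rest check out directly.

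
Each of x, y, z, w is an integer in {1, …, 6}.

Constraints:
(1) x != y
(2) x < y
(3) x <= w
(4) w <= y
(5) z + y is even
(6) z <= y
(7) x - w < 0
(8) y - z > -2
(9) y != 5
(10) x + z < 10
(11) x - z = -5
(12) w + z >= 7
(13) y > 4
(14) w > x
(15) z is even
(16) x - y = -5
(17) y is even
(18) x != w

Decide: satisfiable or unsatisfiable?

The assignment x = 1, y = 6, z = 6, w = 2 works:
  constraint 7 holds since x - w = -1.
  constraint 8 holds since y - z = 0.
The rest check out directly.

Satisfiable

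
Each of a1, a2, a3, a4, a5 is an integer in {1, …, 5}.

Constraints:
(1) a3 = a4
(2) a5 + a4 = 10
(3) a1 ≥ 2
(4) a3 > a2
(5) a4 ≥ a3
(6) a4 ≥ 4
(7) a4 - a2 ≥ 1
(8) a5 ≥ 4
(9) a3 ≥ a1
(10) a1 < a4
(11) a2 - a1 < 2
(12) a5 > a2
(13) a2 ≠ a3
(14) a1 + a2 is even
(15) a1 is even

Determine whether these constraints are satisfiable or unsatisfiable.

Satisfiable

Take a1 = 2, a2 = 2, a3 = 5, a4 = 5, a5 = 5. Then constraint 2: a5 + a4 = 10; constraint 7: a4 - a2 = 3; constraint 11: a2 - a1 = 0, and every other listed constraint is also met.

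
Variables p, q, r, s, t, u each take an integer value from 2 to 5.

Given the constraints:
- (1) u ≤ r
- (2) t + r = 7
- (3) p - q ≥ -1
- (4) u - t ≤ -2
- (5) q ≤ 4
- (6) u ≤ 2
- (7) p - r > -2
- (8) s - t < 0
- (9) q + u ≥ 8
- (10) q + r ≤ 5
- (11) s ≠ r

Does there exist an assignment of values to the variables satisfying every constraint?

Unsatisfiable

From constraint 5: q ≤ 4. From constraint 6: u ≤ 2. Hence q + u ≤ 6. But constraint 9 requires q + u ≥ 8, and 8 > 6. Contradiction.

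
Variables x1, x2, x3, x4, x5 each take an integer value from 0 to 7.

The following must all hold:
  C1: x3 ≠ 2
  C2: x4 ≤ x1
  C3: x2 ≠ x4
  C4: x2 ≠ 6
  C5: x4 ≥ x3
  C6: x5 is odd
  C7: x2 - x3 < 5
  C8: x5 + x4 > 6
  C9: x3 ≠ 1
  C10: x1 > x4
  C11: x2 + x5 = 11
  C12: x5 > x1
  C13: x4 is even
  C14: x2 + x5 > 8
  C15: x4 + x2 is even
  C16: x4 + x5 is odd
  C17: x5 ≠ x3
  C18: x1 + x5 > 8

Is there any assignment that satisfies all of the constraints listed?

Setting (x1, x2, x3, x4, x5) = (3, 4, 0, 2, 7) satisfies everything: constraint 7: x2 - x3 = 4; constraint 8: x5 + x4 = 9; constraint 11: x2 + x5 = 11, and the others follow.

Satisfiable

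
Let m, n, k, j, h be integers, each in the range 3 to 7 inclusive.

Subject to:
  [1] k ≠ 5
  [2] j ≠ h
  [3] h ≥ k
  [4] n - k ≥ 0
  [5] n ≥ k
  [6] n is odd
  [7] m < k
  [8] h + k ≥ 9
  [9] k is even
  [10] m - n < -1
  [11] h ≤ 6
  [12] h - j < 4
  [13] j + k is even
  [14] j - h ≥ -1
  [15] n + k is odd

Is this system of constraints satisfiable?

The assignment m = 3, n = 7, k = 4, j = 4, h = 5 works:
  constraint 4 holds since n - k = 3.
  constraint 8 holds since h + k = 9.
The rest check out directly.

Satisfiable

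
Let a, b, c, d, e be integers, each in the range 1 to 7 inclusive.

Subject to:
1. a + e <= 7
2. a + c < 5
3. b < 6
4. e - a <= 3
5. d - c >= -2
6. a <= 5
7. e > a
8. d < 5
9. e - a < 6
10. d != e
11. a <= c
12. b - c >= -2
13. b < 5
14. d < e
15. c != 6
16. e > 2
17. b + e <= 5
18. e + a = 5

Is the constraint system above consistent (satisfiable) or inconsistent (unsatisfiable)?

Satisfiable

Take a = 1, b = 1, c = 3, d = 2, e = 4. Then constraint 1: a + e = 5; constraint 2: a + c = 4; constraint 4: e - a = 3, and every other listed constraint is also met.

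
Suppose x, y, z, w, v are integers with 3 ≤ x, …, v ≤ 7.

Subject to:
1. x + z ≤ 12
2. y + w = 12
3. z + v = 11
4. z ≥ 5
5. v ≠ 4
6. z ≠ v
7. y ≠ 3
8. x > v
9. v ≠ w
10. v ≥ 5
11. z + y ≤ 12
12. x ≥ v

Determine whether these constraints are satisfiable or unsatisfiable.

Setting (x, y, z, w, v) = (6, 6, 6, 6, 5) satisfies everything: constraint 1: x + z = 12; constraint 2: y + w = 12, and the others follow.

Satisfiable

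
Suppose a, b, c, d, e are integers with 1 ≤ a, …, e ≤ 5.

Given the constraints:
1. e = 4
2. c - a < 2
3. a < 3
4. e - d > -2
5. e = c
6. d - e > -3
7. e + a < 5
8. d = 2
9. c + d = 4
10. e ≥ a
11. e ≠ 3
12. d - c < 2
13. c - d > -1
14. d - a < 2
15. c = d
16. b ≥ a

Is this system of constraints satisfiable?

Constraint 1 fixes e = 4 and constraint 8 fixes d = 2. Constraints 5 and 15 give e = c = d, so e = d. But 4 ≠ 2 — contradiction.

Unsatisfiable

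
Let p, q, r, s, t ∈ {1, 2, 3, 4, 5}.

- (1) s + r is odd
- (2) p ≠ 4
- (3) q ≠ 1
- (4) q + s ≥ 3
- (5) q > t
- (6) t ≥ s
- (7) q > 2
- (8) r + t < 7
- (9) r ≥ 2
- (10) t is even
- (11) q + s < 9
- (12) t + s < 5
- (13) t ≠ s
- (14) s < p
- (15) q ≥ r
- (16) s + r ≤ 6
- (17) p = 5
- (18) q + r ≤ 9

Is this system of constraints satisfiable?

Satisfiable

Take p = 5, q = 5, r = 4, s = 1, t = 2. Then constraint 4: q + s = 6; constraint 8: r + t = 6, and every other listed constraint is also met.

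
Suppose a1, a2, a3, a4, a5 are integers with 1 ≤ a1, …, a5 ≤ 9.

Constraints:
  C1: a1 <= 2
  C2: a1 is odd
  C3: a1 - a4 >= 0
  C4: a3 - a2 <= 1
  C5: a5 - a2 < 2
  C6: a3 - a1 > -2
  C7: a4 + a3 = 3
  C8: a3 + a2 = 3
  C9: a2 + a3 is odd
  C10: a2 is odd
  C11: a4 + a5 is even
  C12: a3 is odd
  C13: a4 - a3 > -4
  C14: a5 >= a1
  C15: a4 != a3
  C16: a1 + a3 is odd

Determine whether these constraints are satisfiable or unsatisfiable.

Constraint 10 makes a2 odd and constraint 12 makes a3 odd, so a2 + a3 must be even. Constraint 9 says a2 + a3 is odd — contradiction.

Unsatisfiable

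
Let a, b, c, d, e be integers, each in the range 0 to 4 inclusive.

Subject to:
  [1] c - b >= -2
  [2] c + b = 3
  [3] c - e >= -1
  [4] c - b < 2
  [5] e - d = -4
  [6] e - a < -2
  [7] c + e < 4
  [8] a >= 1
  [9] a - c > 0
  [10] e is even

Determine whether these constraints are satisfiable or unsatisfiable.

The assignment a = 4, b = 2, c = 1, d = 4, e = 0 works:
  constraint 1 holds since c - b = -1.
  constraint 2 holds since c + b = 3.
The rest check out directly.

Satisfiable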